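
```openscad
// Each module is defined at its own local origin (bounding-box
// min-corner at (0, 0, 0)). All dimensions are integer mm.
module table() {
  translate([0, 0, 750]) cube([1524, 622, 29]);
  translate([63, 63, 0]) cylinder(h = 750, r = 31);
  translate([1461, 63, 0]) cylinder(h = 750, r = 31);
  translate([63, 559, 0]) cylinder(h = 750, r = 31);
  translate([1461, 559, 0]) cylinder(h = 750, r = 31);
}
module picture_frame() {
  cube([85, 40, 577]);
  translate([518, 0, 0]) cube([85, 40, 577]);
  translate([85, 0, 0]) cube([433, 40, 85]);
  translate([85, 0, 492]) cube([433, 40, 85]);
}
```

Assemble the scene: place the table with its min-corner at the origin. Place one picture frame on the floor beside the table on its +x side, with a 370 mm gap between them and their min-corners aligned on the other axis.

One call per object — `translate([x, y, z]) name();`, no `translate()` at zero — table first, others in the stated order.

table();
translate([1894, 0, 0]) picture_frame();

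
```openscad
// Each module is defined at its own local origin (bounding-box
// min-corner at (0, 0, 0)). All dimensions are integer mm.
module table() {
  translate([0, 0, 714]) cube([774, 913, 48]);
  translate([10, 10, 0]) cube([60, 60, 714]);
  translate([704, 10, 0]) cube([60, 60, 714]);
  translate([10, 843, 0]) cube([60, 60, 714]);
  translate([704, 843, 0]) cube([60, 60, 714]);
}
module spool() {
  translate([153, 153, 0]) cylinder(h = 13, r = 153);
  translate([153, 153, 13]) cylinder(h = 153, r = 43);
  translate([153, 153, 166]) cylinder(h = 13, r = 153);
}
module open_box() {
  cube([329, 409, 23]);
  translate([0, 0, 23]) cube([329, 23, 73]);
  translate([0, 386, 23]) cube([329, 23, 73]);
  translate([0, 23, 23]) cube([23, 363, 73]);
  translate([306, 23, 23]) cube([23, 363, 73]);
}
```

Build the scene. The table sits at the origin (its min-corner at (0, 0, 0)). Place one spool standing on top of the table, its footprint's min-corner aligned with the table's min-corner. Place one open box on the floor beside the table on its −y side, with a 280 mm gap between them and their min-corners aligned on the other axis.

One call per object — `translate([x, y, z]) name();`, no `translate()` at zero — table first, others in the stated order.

table();
translate([0, 0, 762]) spool();
translate([0, -689, 0]) open_box();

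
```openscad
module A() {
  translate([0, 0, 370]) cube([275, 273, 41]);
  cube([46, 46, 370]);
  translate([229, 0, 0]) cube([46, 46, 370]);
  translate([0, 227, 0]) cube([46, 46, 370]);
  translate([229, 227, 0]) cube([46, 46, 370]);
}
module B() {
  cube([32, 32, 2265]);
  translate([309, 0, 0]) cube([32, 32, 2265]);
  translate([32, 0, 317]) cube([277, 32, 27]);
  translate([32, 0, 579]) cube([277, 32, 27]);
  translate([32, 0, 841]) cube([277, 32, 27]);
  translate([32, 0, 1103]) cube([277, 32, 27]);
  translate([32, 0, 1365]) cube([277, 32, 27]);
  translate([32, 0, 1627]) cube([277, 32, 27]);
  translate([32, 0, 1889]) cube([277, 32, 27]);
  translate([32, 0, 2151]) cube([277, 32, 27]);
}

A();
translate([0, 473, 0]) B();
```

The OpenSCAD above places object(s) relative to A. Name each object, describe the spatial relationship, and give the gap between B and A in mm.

The ladder's nearest face is 200 mm from the stool's +y face.

A is a stool. B is a ladder. The ladder is on the floor beside the stool on its +y side. The gap between the ladder and the stool is 200 mm.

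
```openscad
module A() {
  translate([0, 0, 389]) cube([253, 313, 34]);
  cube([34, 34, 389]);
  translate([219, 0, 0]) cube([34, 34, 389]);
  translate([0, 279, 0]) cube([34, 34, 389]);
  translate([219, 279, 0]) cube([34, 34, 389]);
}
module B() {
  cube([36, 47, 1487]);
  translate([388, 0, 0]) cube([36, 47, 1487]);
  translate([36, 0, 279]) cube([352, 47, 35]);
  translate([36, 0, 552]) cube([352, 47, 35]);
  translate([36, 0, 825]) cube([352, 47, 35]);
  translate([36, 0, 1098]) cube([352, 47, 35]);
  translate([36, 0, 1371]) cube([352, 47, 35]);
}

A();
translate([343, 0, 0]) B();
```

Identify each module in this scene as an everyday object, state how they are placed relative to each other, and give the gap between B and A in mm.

The ladder's nearest face is 90 mm from the stool's +x face.

A is a stool. B is a ladder. The ladder is on the floor beside the stool on its +x side. The gap between the ladder and the stool is 90 mm.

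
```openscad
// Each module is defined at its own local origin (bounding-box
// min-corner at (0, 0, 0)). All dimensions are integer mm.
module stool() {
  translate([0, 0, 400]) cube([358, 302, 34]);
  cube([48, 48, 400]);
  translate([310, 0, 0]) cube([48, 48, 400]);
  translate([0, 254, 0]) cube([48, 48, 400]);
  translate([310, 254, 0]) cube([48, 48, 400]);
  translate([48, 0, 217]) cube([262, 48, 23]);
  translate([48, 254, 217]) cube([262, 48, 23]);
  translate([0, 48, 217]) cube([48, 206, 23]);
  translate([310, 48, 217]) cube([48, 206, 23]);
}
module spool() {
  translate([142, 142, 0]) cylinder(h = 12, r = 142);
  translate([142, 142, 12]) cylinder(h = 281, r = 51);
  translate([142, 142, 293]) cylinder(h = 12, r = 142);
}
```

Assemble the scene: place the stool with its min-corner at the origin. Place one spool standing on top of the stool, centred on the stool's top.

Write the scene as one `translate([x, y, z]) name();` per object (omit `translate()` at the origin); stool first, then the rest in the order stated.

stool();
translate([37, 9, 434]) spool();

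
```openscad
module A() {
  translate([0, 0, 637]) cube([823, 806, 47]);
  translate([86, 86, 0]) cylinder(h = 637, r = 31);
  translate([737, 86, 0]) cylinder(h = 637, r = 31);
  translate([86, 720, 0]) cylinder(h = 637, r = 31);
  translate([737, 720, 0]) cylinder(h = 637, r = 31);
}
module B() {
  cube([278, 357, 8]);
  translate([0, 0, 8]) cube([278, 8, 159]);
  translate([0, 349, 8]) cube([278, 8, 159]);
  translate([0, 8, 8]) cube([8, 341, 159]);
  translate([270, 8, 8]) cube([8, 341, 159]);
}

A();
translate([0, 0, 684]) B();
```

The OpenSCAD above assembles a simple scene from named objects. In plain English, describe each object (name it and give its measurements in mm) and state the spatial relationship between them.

A is a table: top 823 mm (x) × 806 mm (y), 47 mm thick, upper face at z = 684 mm, on four round legs of 62 mm diameter, each leg's bounding box inset 55 mm from the nearest pair of top edges, running from z = 0 to the bottom of the top.

B is an open storage box with external size 278×357×167 mm and wall thickness 8 mm (the base is also 8 mm thick). The base covers the whole footprint; the four walls stand on the base, with the y-facing walls full-width and the x-facing walls fitting between their inner faces.

The open box is on top of the table.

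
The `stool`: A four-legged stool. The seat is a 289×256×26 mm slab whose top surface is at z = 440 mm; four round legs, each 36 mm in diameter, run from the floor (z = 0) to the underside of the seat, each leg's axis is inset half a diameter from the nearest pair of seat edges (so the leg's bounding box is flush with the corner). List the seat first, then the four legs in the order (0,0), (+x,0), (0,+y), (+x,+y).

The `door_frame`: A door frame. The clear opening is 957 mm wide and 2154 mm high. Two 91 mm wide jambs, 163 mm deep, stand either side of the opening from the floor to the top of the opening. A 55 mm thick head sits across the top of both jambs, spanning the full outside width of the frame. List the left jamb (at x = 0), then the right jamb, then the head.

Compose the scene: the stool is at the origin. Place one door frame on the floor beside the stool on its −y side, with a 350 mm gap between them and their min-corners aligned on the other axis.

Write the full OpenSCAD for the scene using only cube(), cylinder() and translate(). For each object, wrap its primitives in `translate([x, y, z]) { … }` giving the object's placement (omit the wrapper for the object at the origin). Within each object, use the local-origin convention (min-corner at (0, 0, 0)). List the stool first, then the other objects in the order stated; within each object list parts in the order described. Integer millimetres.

translate([0, 0, 414]) cube([289, 256, 26]);
translate([18, 18, 0]) cylinder(h = 414, r = 18);
translate([271, 18, 0]) cylinder(h = 414, r = 18);
translate([18, 238, 0]) cylinder(h = 414, r = 18);
translate([271, 238, 0]) cylinder(h = 414, r = 18);
translate([0, -513, 0]) {
  cube([91, 163, 2154]);
  translate([1048, 0, 0]) cube([91, 163, 2154]);
  translate([0, 0, 2154]) cube([1139, 163, 55]);
}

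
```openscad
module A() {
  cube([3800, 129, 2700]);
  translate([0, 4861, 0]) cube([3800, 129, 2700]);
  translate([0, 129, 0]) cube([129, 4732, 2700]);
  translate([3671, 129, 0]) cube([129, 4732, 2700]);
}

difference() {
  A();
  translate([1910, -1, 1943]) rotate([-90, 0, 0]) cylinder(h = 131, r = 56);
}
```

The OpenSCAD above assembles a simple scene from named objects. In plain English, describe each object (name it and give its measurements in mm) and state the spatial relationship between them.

A is a box-shaped house frame (walls only): outside footprint 3800×4990 mm, wall height 2700 mm, wall thickness 129 mm. The two y-facing walls run the full x-width; the two x-facing walls fit between the inner faces of the y-facing walls.

The house frame has a circular hole of radius 56 mm through its front wall, centred at (x = 1910, z = 1943).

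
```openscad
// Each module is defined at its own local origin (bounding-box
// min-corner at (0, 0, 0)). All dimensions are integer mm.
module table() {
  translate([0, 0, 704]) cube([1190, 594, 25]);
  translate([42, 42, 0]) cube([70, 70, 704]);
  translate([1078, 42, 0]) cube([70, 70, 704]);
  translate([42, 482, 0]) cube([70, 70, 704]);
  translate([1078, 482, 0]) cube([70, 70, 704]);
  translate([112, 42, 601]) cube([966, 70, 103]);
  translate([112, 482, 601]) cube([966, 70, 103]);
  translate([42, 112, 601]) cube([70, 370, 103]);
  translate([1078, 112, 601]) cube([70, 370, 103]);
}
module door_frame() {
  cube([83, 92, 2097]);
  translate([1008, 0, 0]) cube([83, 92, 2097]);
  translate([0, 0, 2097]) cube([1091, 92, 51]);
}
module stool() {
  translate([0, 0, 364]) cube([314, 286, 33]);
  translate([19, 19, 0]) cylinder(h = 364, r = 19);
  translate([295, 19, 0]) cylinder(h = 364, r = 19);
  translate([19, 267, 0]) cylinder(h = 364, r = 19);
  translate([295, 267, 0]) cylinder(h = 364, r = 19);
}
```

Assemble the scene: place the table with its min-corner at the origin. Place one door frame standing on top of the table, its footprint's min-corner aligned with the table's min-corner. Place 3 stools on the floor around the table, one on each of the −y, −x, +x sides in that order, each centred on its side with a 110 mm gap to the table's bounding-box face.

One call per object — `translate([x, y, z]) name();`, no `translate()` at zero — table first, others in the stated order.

table();
translate([0, 0, 729]) door_frame();
translate([438, -396, 0]) stool();
translate([-424, 154, 0]) stool();
translate([1300, 154, 0]) stool();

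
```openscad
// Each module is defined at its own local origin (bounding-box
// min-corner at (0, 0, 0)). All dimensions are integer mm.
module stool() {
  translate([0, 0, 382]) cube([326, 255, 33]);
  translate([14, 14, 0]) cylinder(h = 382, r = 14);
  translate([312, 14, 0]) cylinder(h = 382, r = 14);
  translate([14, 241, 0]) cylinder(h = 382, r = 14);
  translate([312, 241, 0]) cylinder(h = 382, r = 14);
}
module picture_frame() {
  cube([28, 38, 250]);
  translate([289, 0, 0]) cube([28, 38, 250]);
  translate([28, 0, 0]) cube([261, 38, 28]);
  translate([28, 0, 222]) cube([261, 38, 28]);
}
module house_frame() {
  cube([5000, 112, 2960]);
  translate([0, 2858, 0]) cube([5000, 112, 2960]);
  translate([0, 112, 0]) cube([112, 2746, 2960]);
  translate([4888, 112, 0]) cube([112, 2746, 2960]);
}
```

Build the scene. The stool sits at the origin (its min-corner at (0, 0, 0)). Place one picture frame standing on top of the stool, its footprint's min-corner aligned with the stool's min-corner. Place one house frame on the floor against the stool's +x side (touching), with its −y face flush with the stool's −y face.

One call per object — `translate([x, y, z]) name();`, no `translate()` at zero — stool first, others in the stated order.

stool();
translate([0, 0, 415]) picture_frame();
translate([326, 0, 0]) house_frame();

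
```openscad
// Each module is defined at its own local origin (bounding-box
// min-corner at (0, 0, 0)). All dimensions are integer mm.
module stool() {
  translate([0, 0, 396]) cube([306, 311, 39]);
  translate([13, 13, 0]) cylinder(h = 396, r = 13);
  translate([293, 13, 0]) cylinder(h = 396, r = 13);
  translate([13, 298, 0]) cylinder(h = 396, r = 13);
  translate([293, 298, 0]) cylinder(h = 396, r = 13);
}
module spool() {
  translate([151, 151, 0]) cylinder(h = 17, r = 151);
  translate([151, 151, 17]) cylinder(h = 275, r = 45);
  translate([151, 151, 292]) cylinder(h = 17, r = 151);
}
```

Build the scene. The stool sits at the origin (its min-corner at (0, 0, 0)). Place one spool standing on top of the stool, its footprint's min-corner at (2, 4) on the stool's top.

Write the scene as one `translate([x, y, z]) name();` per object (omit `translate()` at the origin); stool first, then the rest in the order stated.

stool();
translate([2, 4, 435]) spool();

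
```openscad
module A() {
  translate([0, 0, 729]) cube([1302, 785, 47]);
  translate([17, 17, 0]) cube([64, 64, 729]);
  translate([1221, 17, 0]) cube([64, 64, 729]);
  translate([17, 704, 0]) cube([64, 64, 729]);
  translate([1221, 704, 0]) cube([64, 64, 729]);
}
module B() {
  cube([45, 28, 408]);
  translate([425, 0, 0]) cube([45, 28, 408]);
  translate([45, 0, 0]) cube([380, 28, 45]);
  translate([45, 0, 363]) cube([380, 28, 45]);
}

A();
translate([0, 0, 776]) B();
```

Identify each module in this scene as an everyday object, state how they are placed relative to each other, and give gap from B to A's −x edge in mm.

A is a table. B is a picture frame. The picture frame is on top of the table. The gap from the picture frame to the table's −x edge is 0 mm.

The picture frame's min-x is at 0; the table's min-x is 0; gap = 0 mm.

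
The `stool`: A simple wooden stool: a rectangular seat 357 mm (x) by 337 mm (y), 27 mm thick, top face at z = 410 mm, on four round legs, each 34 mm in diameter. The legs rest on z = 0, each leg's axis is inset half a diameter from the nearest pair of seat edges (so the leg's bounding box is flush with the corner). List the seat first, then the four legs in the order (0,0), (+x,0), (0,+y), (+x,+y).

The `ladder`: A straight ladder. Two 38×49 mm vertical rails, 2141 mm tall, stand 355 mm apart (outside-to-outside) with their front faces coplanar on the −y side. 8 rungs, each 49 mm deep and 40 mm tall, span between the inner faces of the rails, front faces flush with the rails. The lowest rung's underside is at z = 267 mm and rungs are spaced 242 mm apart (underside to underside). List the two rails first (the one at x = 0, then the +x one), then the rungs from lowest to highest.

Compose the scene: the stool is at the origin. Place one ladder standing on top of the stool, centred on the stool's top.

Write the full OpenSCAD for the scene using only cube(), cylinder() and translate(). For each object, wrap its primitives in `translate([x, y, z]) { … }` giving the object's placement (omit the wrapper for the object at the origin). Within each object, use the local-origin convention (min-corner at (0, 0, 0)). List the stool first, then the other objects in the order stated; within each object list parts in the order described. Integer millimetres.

translate([0, 0, 383]) cube([357, 337, 27]);
translate([17, 17, 0]) cylinder(h = 383, r = 17);
translate([340, 17, 0]) cylinder(h = 383, r = 17);
translate([17, 320, 0]) cylinder(h = 383, r = 17);
translate([340, 320, 0]) cylinder(h = 383, r = 17);
translate([1, 144, 410]) {
  cube([38, 49, 2141]);
  translate([317, 0, 0]) cube([38, 49, 2141]);
  translate([38, 0, 267]) cube([279, 49, 40]);
  translate([38, 0, 509]) cube([279, 49, 40]);
  translate([38, 0, 751]) cube([279, 49, 40]);
  translate([38, 0, 993]) cube([279, 49, 40]);
  translate([38, 0, 1235]) cube([279, 49, 40]);
  translate([38, 0, 1477]) cube([279, 49, 40]);
  translate([38, 0, 1719]) cube([279, 49, 40]);
  translate([38, 0, 1961]) cube([279, 49, 40]);
}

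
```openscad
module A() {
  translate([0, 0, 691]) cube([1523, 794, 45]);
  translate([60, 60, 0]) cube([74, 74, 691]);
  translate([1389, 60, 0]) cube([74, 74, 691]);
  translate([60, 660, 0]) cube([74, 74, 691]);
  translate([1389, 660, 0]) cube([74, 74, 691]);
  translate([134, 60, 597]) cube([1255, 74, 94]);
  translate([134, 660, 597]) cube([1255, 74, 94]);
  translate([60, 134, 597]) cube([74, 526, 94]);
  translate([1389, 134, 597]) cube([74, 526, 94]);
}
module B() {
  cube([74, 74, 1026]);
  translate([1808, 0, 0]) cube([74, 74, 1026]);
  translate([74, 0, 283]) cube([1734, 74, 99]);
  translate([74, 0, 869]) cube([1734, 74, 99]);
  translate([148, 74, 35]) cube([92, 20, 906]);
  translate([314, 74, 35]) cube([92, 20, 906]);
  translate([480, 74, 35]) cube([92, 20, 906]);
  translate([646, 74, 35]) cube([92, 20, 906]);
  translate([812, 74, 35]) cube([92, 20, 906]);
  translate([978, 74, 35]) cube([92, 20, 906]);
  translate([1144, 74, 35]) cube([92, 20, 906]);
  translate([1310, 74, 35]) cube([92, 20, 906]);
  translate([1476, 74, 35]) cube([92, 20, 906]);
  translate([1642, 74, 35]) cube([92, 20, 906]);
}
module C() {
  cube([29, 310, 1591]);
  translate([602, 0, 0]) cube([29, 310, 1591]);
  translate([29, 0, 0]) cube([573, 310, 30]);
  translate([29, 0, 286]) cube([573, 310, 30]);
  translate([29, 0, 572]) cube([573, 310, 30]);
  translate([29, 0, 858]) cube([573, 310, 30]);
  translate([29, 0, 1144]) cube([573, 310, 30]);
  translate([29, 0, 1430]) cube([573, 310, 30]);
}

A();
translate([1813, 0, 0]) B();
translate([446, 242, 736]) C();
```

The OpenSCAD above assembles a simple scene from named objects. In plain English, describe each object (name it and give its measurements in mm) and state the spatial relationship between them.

A is a table: top 1523 mm (x) × 794 mm (y), 45 mm thick, upper face at z = 736 mm, on four 74×74 mm square legs, each inset 60 mm from the nearest pair of top edges, running from z = 0 to the bottom of the top. Four apron rails, 74 mm thick and 94 mm tall, run between adjacent legs with their top edges flush with the underside of the top and their outer faces flush with the legs' outer faces.

B is a fence section. Two 74×74 mm posts, 1026 mm tall, stand on the floor with a clear span of 1734 mm between their inner faces. Two horizontal rails of 74×99 mm section span the gap between the posts with their undersides at z = 283 mm and z = 869 mm, flush with the posts' −y face. 10 pickets, each 92 mm wide, 20 mm thick and 906 mm tall, are fixed to the +y face of the rails with their bottoms at z = 35 mm, evenly spaced across the span with equal gaps (rounded down to the nearest mm) at the −x end and between each pair — any rounding remainder accumulates at the +x end.

C is an open bookshelf. Two side panels, each 29 mm thick, 310 mm deep and 1591 mm tall, stand 631 mm apart (outside-to-outside). Between them sit 6 shelves, each 30 mm thick and 310 mm deep, spanning the full gap between the sides. The bottom shelf rests on the floor (its underside at z = 0) and the clear gap between one shelf's top and the next shelf's underside is 256 mm.

The fence section is on the floor beside the table on its +x side. The bookshelf is on top of the table, centred.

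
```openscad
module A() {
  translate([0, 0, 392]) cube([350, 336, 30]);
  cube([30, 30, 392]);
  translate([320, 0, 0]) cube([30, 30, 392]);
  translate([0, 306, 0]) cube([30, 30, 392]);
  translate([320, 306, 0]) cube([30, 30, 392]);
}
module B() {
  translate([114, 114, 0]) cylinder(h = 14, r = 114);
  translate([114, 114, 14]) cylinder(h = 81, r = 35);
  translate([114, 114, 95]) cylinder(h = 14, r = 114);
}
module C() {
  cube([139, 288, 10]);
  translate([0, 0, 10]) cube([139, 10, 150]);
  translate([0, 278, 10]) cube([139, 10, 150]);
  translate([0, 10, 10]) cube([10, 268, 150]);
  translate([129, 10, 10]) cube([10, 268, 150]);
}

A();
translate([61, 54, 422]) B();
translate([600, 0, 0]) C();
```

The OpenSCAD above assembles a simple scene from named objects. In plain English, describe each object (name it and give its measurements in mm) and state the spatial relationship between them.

A is a simple wooden stool: a rectangular seat 350 mm (x) by 336 mm (y), 30 mm thick, top face at z = 422 mm, on four square legs, each 30×30 mm in cross-section. The legs rest on z = 0, each flush with a corner of the seat.

B is a spool: two coaxial disc flanges of radius 114 mm and thickness 14 mm, joined by a core cylinder of radius 35 mm and height 81 mm. The lower flange rests on z = 0 and the three cylinders share a vertical axis.

C is an open storage box with external size 139×288×160 mm and wall thickness 10 mm (the base is also 10 mm thick). The base covers the whole footprint; the four walls stand on the base, with the y-facing walls full-width and the x-facing walls fitting between their inner faces.

The spool is on top of the stool, centred. The open box is on the floor beside the stool on its +x side.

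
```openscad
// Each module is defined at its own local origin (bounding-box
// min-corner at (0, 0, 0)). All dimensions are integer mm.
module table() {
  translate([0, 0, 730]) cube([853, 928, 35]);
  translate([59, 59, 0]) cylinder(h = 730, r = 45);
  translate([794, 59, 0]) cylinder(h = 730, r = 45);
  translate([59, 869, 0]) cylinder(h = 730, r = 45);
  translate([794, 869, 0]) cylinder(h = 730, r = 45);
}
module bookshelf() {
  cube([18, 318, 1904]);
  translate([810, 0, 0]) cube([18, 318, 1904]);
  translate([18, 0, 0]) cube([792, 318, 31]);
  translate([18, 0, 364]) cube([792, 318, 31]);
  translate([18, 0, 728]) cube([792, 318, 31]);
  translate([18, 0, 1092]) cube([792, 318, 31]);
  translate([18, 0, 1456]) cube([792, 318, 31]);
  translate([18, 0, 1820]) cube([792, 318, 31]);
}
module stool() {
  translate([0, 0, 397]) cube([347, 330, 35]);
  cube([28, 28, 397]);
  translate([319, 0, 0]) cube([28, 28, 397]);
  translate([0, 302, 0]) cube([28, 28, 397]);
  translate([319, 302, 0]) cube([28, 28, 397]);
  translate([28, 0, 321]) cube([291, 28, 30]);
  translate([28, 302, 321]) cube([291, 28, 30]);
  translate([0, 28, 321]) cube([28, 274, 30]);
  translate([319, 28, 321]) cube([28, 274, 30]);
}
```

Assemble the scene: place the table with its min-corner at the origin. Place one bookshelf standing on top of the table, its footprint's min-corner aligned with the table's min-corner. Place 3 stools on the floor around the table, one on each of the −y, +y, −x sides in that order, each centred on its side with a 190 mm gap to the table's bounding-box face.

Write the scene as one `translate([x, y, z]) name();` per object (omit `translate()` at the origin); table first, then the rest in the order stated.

table();
translate([0, 0, 765]) bookshelf();
translate([253, -520, 0]) stool();
translate([253, 1118, 0]) stool();
translate([-537, 299, 0]) stool();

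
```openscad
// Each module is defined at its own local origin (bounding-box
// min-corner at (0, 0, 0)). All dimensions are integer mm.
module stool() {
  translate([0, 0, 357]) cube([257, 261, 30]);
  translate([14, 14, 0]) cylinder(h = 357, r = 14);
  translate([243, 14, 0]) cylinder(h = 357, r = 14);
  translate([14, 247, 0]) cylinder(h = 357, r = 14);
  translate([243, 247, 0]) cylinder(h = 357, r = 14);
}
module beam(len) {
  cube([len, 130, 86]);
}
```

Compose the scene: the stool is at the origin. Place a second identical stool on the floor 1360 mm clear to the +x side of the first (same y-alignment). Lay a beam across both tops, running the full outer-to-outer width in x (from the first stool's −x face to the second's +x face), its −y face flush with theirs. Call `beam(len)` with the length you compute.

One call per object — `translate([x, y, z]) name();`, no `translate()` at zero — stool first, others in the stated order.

stool();
translate([1617, 0, 0]) stool();
translate([0, 0, 387]) beam(1874);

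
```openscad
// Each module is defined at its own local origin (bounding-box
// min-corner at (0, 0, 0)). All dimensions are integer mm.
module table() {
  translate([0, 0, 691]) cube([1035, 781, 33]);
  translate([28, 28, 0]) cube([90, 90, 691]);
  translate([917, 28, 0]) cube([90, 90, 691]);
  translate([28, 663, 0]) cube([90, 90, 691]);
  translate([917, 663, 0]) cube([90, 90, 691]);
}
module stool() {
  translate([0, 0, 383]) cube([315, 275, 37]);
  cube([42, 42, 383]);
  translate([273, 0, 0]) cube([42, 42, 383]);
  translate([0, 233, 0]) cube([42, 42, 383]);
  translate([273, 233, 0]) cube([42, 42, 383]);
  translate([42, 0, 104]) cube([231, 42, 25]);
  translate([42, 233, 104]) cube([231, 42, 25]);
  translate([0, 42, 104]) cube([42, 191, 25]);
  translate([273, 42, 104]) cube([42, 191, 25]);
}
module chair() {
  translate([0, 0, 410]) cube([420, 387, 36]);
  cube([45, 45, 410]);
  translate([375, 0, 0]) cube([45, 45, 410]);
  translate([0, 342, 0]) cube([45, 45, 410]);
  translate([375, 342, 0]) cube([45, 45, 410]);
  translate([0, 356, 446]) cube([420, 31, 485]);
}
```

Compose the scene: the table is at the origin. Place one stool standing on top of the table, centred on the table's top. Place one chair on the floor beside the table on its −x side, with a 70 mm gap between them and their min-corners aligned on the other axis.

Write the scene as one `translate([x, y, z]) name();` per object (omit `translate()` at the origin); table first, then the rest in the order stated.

table();
translate([360, 253, 724]) stool();
translate([-490, 0, 0]) chair();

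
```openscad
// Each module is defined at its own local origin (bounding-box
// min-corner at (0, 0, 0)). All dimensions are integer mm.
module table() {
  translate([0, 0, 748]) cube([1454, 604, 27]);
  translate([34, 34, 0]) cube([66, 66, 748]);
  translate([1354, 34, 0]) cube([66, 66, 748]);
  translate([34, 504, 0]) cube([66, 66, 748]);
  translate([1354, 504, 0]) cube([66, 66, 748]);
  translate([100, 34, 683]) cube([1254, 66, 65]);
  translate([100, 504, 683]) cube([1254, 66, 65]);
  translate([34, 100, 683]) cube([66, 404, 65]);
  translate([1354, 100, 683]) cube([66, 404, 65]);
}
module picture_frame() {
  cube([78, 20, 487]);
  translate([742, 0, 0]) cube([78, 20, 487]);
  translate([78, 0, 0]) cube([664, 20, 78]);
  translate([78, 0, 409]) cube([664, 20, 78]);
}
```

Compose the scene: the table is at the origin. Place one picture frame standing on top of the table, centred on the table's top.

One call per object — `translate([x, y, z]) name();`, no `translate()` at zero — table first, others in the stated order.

table();
translate([317, 292, 775]) picture_frame();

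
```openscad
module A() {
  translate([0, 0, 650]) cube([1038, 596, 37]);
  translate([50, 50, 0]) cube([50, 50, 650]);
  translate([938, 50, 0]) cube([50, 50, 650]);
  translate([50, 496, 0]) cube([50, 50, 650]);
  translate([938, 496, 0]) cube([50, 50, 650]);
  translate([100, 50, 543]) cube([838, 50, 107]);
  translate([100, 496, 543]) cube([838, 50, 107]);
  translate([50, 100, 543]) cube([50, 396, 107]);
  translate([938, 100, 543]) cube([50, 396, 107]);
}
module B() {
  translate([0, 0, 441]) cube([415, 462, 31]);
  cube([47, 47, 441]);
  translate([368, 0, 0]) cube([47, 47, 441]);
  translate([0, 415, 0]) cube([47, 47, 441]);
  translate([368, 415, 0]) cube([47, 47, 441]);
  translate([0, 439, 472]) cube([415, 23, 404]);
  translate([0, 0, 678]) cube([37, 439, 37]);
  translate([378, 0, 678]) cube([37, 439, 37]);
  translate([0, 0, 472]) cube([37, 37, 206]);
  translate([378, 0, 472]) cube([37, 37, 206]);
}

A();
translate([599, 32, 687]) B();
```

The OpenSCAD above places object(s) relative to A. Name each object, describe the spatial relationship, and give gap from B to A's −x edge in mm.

A is a table. B is a chair. The chair is on top of the table. The gap from the chair to the table's −x edge is 599 mm.

The chair's min-x is at 599; the table's min-x is 0; gap = 599 mm.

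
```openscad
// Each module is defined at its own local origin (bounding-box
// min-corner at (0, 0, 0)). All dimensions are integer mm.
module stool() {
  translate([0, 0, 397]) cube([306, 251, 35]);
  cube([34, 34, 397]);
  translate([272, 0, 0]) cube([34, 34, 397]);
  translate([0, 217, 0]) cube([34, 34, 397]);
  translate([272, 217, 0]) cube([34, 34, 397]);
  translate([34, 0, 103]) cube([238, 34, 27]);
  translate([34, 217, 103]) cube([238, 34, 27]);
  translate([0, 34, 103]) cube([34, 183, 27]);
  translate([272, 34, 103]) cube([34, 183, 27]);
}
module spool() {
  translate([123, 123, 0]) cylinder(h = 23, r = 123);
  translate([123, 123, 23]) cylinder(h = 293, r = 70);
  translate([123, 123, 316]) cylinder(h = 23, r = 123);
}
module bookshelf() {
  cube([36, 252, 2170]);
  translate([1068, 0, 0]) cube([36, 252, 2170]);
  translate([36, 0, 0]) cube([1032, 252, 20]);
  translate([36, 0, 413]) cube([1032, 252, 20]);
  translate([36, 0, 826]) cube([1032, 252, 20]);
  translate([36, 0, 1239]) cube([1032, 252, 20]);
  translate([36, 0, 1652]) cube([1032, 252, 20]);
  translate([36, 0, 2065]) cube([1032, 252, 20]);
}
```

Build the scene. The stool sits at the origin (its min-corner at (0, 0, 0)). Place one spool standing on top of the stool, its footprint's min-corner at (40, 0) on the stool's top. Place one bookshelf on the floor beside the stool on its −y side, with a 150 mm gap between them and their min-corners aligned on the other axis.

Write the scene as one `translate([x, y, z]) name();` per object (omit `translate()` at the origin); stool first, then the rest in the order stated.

stool();
translate([40, 0, 432]) spool();
translate([0, -402, 0]) bookshelf();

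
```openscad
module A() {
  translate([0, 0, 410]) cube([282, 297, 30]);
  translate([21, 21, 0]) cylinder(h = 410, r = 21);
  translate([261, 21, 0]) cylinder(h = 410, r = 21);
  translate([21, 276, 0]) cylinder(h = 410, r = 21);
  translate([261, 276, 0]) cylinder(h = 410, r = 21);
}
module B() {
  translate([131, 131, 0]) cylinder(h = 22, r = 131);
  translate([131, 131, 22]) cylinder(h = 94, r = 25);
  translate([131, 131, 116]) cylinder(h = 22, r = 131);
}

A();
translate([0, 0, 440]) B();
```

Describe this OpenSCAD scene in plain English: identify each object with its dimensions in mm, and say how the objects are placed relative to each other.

A is a four-legged stool. The seat is a 282×297×30 mm slab whose top surface is at z = 440 mm; four round legs, each 42 mm in diameter, run from the floor (z = 0) to the underside of the seat, each leg's axis is inset half a diameter from the nearest pair of seat edges (so the leg's bounding box is flush with the corner).

B is a spool: two coaxial disc flanges of radius 131 mm and thickness 22 mm, joined by a core cylinder of radius 25 mm and height 94 mm. The lower flange rests on z = 0 and the three cylinders share a vertical axis.

The spool is on top of the stool.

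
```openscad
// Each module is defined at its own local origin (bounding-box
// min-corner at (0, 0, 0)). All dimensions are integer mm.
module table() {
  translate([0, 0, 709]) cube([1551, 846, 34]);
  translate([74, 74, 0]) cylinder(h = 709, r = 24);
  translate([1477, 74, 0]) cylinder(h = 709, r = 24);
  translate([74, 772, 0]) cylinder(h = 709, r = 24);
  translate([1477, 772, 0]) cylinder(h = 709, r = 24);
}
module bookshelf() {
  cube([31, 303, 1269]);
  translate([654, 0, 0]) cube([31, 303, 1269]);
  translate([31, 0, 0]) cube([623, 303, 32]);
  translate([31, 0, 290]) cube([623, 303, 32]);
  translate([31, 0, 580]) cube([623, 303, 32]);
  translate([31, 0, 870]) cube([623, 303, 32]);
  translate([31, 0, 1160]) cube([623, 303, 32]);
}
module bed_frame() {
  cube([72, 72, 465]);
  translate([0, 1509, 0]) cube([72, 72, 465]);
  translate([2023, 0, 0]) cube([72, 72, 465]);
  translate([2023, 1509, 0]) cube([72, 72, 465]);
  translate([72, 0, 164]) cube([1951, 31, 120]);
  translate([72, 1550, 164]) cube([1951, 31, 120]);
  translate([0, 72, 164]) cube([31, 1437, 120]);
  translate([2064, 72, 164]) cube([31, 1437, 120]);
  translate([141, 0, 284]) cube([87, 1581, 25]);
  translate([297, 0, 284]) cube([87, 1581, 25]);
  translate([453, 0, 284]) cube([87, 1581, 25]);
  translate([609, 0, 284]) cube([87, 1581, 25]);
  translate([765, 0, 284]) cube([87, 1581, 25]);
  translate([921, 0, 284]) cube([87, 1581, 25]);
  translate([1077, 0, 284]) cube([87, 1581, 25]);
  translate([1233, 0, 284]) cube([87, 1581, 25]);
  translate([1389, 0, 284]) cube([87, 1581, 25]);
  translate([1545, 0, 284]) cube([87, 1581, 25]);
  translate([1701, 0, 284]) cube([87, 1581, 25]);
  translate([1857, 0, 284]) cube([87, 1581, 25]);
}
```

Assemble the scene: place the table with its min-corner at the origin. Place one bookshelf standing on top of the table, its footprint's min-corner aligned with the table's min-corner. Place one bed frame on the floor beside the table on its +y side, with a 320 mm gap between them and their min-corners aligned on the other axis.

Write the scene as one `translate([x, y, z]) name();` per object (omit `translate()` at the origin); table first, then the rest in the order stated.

table();
translate([0, 0, 743]) bookshelf();
translate([0, 1166, 0]) bed_frame();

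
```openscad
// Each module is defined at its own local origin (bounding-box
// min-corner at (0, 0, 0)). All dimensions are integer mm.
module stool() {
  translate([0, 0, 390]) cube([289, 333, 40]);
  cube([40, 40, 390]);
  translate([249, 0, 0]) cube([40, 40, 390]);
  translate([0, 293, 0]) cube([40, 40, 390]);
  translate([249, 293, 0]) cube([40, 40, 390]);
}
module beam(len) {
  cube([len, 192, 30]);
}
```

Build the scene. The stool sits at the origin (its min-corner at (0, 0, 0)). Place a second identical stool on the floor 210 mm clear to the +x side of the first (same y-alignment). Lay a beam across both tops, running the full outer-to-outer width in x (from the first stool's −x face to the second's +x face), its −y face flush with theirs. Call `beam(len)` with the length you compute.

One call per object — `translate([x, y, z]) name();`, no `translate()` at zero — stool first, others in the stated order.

stool();
translate([499, 0, 0]) stool();
translate([0, 0, 430]) beam(788);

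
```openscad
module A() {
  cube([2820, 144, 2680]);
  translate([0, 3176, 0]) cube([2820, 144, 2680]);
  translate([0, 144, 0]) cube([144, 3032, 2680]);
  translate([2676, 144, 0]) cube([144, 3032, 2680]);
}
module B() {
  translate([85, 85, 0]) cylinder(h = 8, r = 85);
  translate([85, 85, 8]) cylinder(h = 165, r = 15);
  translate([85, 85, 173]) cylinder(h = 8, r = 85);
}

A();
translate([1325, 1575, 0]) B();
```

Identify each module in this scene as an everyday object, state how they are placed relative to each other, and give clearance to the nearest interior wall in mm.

Clearances: x = 1181, y = 1431; minimum 1181 mm.

A is a house frame. B is a spool. The spool sits inside the house frame, centred. The clearance to the nearest interior wall is 1181 mm.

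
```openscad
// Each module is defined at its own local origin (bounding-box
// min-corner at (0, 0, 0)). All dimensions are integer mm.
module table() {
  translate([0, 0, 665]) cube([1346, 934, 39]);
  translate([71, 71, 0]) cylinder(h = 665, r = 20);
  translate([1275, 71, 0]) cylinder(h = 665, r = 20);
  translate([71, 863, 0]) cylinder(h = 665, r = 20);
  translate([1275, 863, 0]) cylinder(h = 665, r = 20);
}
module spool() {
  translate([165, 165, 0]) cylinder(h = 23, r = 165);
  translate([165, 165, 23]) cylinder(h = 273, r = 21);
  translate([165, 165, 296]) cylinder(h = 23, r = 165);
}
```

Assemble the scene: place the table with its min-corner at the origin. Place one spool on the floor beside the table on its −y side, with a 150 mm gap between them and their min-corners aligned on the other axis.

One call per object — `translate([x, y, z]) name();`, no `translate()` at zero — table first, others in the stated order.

table();
translate([0, -480, 0]) spool();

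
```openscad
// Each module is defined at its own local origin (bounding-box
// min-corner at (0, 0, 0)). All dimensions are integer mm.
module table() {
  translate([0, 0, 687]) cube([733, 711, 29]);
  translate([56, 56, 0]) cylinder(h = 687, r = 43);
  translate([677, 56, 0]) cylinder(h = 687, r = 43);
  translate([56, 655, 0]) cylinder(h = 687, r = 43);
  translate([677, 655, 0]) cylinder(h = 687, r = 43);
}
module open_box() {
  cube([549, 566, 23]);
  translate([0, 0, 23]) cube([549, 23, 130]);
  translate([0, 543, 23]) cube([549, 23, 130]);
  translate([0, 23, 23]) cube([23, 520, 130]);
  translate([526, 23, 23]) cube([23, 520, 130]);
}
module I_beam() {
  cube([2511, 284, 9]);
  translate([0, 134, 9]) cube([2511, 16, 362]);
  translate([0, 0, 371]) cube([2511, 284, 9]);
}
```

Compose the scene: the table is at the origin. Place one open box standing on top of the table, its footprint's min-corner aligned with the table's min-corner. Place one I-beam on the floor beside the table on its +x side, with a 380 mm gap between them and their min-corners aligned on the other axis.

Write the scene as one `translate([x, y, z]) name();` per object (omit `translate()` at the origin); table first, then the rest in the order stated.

table();
translate([0, 0, 716]) open_box();
translate([1113, 0, 0]) I_beam();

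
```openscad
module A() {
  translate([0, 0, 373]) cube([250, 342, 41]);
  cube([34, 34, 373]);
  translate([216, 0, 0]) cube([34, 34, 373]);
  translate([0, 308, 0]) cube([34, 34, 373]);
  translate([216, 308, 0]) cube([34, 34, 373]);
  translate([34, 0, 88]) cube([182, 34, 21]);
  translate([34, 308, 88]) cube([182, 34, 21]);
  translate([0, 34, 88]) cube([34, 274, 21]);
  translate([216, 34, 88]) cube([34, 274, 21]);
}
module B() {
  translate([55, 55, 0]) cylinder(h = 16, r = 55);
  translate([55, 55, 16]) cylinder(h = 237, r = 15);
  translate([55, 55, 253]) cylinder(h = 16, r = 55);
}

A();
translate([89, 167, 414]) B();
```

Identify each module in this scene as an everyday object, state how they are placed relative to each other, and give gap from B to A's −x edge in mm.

A is a stool. B is a spool. The spool is on top of the stool. The gap from the spool to the stool's −x edge is 89 mm.

The spool's min-x is at 89; the stool's min-x is 0; gap = 89 mm.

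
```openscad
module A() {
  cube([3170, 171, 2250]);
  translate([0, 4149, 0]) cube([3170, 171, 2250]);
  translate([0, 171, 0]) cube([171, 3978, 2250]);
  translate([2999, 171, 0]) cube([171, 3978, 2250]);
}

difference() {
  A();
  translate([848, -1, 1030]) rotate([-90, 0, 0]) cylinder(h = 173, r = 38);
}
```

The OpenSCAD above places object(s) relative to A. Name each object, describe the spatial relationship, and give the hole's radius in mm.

A is a house frame. The house frame has a circular hole through its front wall. The hole's radius is 38 mm.

The subtracted cylinder has r = 38 mm.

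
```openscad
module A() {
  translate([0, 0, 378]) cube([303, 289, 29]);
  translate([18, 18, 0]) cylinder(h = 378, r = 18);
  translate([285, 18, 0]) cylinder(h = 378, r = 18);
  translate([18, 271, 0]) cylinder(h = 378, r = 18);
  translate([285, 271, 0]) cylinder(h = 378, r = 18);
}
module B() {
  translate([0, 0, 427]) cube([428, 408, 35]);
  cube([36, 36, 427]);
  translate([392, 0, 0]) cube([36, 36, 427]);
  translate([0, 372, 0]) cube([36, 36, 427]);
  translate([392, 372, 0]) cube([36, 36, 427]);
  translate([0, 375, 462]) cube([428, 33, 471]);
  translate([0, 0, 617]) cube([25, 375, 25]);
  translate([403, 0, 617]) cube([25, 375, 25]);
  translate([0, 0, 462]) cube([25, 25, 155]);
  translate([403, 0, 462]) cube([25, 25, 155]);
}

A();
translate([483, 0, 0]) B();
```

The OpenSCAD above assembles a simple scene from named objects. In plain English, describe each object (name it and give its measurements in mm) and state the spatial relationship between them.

A is a simple wooden stool: a rectangular seat 303 mm (x) by 289 mm (y), 29 mm thick, top face at z = 407 mm, on four round legs, each 36 mm in diameter. The legs rest on z = 0, each leg's axis is inset half a diameter from the nearest pair of seat edges (so the leg's bounding box is flush with the corner).

B is a chair. The seat is a 428×408×35 mm slab with its top at z = 462 mm, on four 36×36 mm corner legs (flush with the seat edges, standing on z = 0). A flat backrest 33 mm thick, 471 mm tall, spans the full seat width and rises from the seat top along its +y edge, rear face flush with the rear of the seat. Two armrests of 25×25 mm section run along each side from the seat's front edge to the front of the backrest, top faces 180 mm above the seat top and outer faces flush with the seat's x-edges; a 25×25 mm post under the front of each armrest stands on the seat at the front corner.

The chair is on the floor beside the stool on its +x side.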